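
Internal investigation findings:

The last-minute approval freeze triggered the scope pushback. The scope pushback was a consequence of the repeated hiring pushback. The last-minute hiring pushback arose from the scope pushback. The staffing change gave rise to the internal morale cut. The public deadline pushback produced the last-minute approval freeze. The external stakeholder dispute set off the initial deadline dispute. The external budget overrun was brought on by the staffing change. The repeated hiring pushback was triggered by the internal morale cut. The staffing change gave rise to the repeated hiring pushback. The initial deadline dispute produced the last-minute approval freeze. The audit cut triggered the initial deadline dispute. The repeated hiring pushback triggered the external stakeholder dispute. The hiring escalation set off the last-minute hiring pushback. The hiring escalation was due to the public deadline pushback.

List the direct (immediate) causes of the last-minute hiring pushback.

the hiring escalation, the scope pushback

Upstream contributors include the staffing change, the internal morale cut, the public deadline pushback, the repeated hiring pushback, the external stakeholder dispute, the audit cut, the initial deadline dispute, the last-minute approval freeze, but only the hiring escalation, the scope pushback feed directly into the last-minute hiring pushback.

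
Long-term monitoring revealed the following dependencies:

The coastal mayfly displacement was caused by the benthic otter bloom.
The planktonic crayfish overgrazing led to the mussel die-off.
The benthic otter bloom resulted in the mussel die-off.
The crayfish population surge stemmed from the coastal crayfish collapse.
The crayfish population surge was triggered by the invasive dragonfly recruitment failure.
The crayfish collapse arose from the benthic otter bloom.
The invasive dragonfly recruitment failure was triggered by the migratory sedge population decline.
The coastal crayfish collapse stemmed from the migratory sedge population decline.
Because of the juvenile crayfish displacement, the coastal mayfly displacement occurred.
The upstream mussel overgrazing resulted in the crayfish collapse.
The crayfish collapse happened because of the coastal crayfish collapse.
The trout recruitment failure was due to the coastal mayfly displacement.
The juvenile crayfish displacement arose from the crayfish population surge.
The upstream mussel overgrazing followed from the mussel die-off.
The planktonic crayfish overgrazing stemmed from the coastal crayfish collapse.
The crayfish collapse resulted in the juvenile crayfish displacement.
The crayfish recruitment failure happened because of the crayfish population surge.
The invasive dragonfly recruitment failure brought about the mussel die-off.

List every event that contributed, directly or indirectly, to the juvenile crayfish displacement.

Immediate causes of the juvenile crayfish displacement: the crayfish population surge, the crayfish collapse.
Further upstream: the migratory sedge population decline, the coastal crayfish collapse, the invasive dragonfly recruitment failure, the planktonic crayfish overgrazing, the benthic otter bloom, the mussel die-off, the upstream mussel overgrazing.

the benthic otter bloom, the coastal crayfish collapse, the crayfish collapse, the crayfish population surge, the invasive dragonfly recruitment failure, the migratory sedge population decline, the mussel die-off, the planktonic crayfish overgrazing, the upstream mussel overgrazing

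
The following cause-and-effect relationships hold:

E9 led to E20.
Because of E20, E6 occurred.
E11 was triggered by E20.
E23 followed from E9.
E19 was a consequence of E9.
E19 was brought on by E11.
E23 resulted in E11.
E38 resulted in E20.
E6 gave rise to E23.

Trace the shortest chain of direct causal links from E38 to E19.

E38 → E20
E20 → E11
E11 → E19
Length: 3 steps.

E38 → E20 → E11 → E19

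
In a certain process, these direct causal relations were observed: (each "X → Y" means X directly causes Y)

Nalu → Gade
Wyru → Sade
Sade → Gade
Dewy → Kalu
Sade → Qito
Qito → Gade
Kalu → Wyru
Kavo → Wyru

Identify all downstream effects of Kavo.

Gade, Qito, Sade, Wyru

Direct effects: Wyru.
2 steps out: Sade.
3 steps out: Qito, Gade.
Not reachable from it: Nalu, Dewy, Kalu.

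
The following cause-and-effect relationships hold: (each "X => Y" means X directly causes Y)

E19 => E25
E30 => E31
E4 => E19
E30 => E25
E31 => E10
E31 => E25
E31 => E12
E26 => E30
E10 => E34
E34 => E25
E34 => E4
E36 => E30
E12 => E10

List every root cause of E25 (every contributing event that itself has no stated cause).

E26, E36

Tracing upstream from E25: E25 ← E30 ← E26.
A separate upstream branch: E25 ← E30 ← E36.
Each of those chain origins has no stated cause.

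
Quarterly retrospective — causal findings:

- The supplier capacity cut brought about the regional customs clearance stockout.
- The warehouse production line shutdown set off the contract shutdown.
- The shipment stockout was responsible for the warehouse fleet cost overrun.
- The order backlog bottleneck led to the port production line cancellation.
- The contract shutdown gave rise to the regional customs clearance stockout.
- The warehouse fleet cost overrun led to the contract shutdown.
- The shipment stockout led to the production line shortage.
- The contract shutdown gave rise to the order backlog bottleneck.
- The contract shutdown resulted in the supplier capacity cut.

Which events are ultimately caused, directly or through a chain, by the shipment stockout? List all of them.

Direct effects: the warehouse fleet cost overrun, the production line shortage.
2 steps out: the contract shutdown.
3 steps out: the order backlog bottleneck, the supplier capacity cut, the regional customs clearance stockout.
4 steps out: the port production line cancellation.
Not reachable from it: the warehouse production line shutdown.

the contract shutdown, the order backlog bottleneck, the port production line cancellation, the production line shortage, the regional customs clearance stockout, the supplier capacity cut, the warehouse fleet cost overrun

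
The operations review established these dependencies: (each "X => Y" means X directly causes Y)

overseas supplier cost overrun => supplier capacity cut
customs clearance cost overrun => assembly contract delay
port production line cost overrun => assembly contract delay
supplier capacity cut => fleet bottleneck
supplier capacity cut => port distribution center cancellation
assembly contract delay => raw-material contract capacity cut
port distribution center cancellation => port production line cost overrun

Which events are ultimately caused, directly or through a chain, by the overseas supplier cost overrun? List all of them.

Direct effects: the supplier capacity cut.
2 steps out: the port distribution center cancellation, the fleet bottleneck.
3 steps out: the port production line cost overrun.
4 steps out: the assembly contract delay.
5 steps out: the raw-material contract capacity cut.
Not reachable from it: the customs clearance cost overrun.

the assembly contract delay, the fleet bottleneck, the port distribution center cancellation, the port production line cost overrun, the raw-material contract capacity cut, the supplier capacity cut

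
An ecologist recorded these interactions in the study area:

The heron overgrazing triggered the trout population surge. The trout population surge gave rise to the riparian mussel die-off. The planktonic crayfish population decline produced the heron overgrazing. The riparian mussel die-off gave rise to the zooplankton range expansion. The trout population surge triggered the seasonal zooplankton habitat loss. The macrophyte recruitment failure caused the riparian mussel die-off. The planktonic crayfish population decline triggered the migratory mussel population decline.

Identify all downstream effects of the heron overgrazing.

Direct effects: the trout population surge.
2 steps out: the riparian mussel die-off, the seasonal zooplankton habitat loss.
3 steps out: the zooplankton range expansion.
Not reachable from it: the planktonic crayfish population decline, the migratory mussel population decline, the macrophyte recruitment failure.

the riparian mussel die-off, the seasonal zooplankton habitat loss, the trout population surge, the zooplankton range expansion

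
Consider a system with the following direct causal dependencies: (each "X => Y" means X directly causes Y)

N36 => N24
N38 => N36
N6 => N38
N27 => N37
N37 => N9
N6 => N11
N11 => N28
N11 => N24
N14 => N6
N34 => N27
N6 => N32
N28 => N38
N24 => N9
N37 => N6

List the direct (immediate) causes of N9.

Upstream contributors include N34, N27, N6, N11, N28, N38, N36, N14, but only N24, N37 feed directly into N9.

N24, N37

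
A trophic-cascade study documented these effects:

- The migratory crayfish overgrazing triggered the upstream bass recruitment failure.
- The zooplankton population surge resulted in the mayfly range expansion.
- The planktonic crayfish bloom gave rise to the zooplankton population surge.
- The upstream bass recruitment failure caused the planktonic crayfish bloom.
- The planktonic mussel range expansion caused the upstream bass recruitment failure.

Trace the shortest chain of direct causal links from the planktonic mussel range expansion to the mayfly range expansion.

the planktonic mussel range expansion → the upstream bass recruitment failure
the upstream bass recruitment failure → the planktonic crayfish bloom
the planktonic crayfish bloom → the zooplankton population surge
the zooplankton population surge → the mayfly range expansion
Length: 4 steps.

the planktonic mussel range expansion → the upstream bass recruitment failure → the planktonic crayfish bloom → the zooplankton population surge → the mayfly range expansion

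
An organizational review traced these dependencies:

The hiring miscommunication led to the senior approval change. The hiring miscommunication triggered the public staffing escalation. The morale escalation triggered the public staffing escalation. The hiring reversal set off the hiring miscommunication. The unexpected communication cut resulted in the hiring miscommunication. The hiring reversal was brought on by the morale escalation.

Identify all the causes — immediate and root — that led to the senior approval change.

the hiring miscommunication, the hiring reversal, the morale escalation, the unexpected communication cut

Immediate cause of the senior approval change: the hiring miscommunication.
Further upstream: the morale escalation, the hiring reversal, the unexpected communication cut.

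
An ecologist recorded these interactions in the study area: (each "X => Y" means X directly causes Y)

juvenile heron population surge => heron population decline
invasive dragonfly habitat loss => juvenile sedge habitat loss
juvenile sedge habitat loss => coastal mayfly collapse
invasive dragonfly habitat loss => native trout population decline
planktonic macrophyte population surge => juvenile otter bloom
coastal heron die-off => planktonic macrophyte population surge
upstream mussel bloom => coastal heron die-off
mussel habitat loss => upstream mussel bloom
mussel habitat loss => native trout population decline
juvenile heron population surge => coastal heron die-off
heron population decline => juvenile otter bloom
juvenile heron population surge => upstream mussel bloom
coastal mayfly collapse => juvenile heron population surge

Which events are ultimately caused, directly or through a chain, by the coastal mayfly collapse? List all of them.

Direct effects: the juvenile heron population surge.
2 steps out: the upstream mussel bloom, the heron population decline, the coastal heron die-off.
3 steps out: the planktonic macrophyte population surge, the juvenile otter bloom.
Not reachable from it: the invasive dragonfly habitat loss, the juvenile sedge habitat loss, the mussel habitat loss, the native trout population decline.

the coastal heron die-off, the heron population decline, the juvenile heron population surge, the juvenile otter bloom, the planktonic macrophyte population surge, the upstream mussel bloom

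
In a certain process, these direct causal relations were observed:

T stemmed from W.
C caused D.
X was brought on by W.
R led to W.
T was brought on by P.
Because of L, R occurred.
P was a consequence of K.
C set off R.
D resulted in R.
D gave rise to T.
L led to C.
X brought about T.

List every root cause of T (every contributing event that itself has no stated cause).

Tracing upstream from T: T ← D ← C ← L.
A separate upstream branch: T ← P ← K.
Each of those chain origins has no stated cause.

K, L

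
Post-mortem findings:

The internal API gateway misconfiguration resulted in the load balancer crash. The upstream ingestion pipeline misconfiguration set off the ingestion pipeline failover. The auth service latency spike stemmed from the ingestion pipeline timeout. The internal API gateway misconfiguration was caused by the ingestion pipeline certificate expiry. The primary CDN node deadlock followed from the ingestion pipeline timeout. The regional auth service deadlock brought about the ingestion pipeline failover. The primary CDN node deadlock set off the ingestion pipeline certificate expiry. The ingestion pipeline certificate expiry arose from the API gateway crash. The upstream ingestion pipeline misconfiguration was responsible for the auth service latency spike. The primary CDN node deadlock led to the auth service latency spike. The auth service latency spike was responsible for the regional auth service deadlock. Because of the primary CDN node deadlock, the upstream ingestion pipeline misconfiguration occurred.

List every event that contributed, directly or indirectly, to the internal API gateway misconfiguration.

Immediate cause of the internal API gateway misconfiguration: the ingestion pipeline certificate expiry.
Further upstream: the ingestion pipeline timeout, the primary CDN node deadlock, the API gateway crash.

the API gateway crash, the ingestion pipeline certificate expiry, the ingestion pipeline timeout, the primary CDN node deadlock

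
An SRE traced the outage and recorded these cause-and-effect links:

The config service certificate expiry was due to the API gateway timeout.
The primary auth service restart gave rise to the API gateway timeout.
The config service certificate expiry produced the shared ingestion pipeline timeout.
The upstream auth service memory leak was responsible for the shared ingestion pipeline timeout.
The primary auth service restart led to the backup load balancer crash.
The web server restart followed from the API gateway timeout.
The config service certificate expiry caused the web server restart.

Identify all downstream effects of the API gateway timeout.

Direct effects: the config service certificate expiry, the web server restart.
2 steps out: the shared ingestion pipeline timeout.
Not reachable from it: the primary auth service restart, the backup load balancer crash, the upstream auth service memory leak.

the config service certificate expiry, the shared ingestion pipeline timeout, the web server restart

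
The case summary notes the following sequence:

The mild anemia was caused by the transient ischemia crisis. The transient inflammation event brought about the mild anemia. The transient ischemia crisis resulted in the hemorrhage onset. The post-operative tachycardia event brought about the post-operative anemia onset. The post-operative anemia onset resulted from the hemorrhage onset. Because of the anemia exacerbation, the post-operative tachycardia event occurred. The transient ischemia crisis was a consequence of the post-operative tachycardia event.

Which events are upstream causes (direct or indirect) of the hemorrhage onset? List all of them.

the anemia exacerbation, the post-operative tachycardia event, the transient ischemia crisis

Immediate cause of the hemorrhage onset: the transient ischemia crisis.
Further upstream: the anemia exacerbation, the post-operative tachycardia event.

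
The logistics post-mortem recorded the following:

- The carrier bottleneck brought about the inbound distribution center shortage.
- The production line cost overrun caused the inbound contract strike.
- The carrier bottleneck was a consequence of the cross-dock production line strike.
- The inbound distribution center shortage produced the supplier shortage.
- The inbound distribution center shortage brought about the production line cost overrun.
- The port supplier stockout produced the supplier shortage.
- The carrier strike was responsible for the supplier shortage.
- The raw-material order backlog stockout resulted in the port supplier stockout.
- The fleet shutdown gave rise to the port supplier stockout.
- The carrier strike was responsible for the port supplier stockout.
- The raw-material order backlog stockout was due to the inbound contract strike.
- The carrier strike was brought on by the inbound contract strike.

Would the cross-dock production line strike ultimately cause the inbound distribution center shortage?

Yes

There is a causal chain: the cross-dock production line strike → the carrier bottleneck → the inbound distribution center shortage.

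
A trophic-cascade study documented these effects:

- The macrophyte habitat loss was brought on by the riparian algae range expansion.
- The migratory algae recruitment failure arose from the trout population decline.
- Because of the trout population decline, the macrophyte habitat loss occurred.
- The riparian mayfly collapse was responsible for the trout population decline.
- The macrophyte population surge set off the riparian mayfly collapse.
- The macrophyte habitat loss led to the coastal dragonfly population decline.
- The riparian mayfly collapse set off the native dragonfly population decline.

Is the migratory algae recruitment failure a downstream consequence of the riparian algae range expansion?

The riparian algae range expansion leads to the macrophyte habitat loss, the coastal dragonfly population decline; the migratory algae recruitment failure is not among them.

No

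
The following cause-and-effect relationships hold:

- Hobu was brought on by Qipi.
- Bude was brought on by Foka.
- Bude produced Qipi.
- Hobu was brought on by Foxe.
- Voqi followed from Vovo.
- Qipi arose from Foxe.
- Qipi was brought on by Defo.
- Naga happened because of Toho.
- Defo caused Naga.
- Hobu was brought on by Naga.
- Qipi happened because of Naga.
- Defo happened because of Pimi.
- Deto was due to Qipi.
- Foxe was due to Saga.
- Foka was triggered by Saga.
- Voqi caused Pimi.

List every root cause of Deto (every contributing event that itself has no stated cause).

Saga, Toho, Vovo

Tracing upstream from Deto: Deto ← Qipi ← Defo ← Pimi ← Voqi ← Vovo.
A separate upstream branch: Deto ← Qipi ← Foxe ← Saga.
A separate upstream branch: Deto ← Qipi ← Naga ← Toho.
Each of those chain origins has no stated cause.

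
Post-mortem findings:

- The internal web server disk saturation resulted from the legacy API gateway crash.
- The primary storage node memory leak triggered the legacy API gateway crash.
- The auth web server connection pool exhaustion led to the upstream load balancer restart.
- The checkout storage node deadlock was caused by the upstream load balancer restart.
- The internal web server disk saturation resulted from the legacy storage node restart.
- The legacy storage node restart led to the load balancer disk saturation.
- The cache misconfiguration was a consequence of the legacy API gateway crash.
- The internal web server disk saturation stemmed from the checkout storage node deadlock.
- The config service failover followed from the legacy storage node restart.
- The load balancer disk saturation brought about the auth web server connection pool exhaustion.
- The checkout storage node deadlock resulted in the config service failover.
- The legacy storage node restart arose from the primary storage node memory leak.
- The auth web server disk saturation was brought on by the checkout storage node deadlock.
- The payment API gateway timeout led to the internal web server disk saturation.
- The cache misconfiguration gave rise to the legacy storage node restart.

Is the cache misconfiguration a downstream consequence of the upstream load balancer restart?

The upstream load balancer restart leads to the checkout storage node deadlock, the auth web server disk saturation, the config service failover, the internal web server disk saturation; the cache misconfiguration is not among them.

No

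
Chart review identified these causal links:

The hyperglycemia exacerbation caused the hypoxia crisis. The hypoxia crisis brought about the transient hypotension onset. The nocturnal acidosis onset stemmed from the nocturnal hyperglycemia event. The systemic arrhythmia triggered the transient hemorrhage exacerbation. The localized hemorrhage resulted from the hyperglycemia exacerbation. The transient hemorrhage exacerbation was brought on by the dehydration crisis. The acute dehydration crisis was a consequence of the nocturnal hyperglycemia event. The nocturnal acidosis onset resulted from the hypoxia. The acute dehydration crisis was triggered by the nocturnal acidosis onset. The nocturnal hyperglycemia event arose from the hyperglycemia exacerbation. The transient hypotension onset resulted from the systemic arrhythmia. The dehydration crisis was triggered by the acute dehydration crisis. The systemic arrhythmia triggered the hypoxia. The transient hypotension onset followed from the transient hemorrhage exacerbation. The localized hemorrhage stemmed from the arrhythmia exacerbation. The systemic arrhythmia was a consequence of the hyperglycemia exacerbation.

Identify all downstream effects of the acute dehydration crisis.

Direct effects: the dehydration crisis.
2 steps out: the transient hemorrhage exacerbation.
3 steps out: the transient hypotension onset.
Not reachable from it: the hyperglycemia exacerbation, the localized hemorrhage, the systemic arrhythmia, the nocturnal hyperglycemia event, the hypoxia, the nocturnal acidosis onset, the hypoxia crisis, the arrhythmia exacerbation.

the dehydration crisis, the transient hemorrhage exacerbation, the transient hypotension onset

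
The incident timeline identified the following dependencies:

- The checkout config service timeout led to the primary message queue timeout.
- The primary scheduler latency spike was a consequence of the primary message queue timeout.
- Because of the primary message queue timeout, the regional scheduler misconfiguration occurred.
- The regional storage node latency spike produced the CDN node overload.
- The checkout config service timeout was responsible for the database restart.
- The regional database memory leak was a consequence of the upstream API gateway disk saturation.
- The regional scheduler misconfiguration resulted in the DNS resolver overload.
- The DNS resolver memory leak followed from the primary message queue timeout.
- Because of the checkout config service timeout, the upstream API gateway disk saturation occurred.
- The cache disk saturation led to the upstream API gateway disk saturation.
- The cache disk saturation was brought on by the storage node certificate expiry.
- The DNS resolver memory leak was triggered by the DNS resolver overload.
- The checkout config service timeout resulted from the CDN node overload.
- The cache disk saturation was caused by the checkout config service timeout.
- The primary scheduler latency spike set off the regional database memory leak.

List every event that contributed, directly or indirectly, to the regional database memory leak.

Immediate causes of the regional database memory leak: the upstream API gateway disk saturation, the primary scheduler latency spike.
Further upstream: the regional storage node latency spike, the CDN node overload, the checkout config service timeout, the cache disk saturation, the primary message queue timeout, the storage node certificate expiry.

the CDN node overload, the cache disk saturation, the checkout config service timeout, the primary message queue timeout, the primary scheduler latency spike, the regional storage node latency spike, the storage node certificate expiry, the upstream API gateway disk saturation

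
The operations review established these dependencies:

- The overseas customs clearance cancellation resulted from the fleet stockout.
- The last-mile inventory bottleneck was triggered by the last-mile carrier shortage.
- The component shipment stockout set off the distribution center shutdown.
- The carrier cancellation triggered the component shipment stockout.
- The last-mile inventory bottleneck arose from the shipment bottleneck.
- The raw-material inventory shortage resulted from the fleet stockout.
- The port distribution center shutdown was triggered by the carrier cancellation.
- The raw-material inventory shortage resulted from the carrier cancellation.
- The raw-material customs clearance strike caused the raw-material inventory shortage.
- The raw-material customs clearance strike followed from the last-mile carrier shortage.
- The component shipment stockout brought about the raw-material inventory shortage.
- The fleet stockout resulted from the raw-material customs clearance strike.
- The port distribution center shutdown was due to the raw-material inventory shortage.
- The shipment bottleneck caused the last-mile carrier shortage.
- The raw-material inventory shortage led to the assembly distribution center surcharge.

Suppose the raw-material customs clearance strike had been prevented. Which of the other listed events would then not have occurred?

Downstream of the raw-material customs clearance strike: the fleet stockout, the raw-material inventory shortage, the assembly distribution center surcharge, the port distribution center shutdown, the overseas customs clearance cancellation.
Of those, still caused via another path: the raw-material inventory shortage, the assembly distribution center surcharge, the port distribution center shutdown.
The remainder have no surviving cause.

the fleet stockout, the overseas customs clearance cancellation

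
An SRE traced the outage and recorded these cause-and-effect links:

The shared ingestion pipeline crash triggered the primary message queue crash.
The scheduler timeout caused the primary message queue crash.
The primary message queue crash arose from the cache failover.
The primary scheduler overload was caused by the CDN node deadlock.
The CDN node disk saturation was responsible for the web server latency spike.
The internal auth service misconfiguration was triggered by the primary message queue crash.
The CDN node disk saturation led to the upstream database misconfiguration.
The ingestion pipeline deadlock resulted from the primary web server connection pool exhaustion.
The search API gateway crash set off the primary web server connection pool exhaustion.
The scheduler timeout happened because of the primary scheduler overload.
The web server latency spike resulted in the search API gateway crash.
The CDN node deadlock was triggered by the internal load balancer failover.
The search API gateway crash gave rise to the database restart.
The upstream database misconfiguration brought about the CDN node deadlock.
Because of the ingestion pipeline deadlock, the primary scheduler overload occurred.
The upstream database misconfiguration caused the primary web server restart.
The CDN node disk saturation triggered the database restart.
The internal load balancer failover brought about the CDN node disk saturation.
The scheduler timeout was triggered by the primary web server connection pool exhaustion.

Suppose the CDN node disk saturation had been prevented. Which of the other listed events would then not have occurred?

the database restart, the ingestion pipeline deadlock, the primary web server connection pool exhaustion, the primary web server restart, the search API gateway crash, the upstream database misconfiguration, the web server latency spike

Downstream of the CDN node disk saturation: the upstream database misconfiguration, the web server latency spike, the primary web server restart, the search API gateway crash, the CDN node deadlock, the primary web server connection pool exhaustion, the ingestion pipeline deadlock, the primary scheduler overload, the database restart, the scheduler timeout, the primary message queue crash, the internal auth service misconfiguration.
Of those, still caused via another path: the CDN node deadlock, the primary scheduler overload, the scheduler timeout, the primary message queue crash, the internal auth service misconfiguration.
The remainder have no surviving cause.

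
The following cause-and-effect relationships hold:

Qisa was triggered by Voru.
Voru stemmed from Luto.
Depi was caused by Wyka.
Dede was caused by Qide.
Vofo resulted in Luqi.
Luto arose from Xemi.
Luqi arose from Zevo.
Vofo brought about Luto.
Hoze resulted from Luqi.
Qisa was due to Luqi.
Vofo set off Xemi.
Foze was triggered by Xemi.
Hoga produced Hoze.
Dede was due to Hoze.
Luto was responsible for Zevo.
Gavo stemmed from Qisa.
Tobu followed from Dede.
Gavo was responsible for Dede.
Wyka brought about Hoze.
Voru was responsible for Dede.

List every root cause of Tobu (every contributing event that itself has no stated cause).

Tracing upstream from Tobu: Tobu ← Dede ← Voru ← Luto ← Vofo.
A separate upstream branch: Tobu ← Dede ← Hoze ← Wyka.
A separate upstream branch: Tobu ← Dede ← Hoze ← Hoga.
A separate upstream branch: Tobu ← Dede ← Qide.
Each of those chain origins has no stated cause.

Hoga, Qide, Vofo, Wyka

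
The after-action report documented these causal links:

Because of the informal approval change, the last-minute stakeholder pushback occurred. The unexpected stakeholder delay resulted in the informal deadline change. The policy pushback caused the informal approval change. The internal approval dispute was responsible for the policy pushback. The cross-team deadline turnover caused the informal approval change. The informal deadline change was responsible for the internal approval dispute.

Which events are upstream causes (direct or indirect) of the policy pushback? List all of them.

the informal deadline change, the internal approval dispute, the unexpected stakeholder delay

Immediate cause of the policy pushback: the internal approval dispute.
Further upstream: the unexpected stakeholder delay, the informal deadline change.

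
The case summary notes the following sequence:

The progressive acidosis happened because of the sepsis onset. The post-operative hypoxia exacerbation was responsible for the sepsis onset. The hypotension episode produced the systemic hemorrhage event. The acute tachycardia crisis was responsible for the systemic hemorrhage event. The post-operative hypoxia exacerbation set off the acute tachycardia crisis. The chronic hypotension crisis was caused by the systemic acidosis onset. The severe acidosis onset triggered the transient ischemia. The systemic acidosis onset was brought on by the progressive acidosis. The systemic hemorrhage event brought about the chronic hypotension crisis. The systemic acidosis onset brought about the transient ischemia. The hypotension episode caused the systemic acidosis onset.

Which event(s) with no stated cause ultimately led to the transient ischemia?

Tracing upstream from the transient ischemia: the transient ischemia ← the systemic acidosis onset ← the hypotension episode.
A separate upstream branch: the transient ischemia ← the systemic acidosis onset ← the progressive acidosis ← the sepsis onset ← the post-operative hypoxia exacerbation.
A separate upstream branch: the transient ischemia ← the severe acidosis onset.
Each of those chain origins has no stated cause.

the hypotension episode, the post-operative hypoxia exacerbation, the severe acidosis onset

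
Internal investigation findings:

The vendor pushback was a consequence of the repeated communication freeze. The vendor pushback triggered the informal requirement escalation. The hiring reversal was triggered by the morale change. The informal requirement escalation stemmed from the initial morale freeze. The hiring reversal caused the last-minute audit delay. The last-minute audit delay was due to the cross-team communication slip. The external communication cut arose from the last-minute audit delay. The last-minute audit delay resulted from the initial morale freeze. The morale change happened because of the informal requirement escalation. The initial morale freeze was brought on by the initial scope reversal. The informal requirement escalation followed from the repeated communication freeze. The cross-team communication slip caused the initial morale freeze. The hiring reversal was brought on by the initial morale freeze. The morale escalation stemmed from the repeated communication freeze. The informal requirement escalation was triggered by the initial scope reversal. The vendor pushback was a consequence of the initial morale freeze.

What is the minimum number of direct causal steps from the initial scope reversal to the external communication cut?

Shortest chain: the initial scope reversal → the initial morale freeze → the last-minute audit delay → the external communication cut.

3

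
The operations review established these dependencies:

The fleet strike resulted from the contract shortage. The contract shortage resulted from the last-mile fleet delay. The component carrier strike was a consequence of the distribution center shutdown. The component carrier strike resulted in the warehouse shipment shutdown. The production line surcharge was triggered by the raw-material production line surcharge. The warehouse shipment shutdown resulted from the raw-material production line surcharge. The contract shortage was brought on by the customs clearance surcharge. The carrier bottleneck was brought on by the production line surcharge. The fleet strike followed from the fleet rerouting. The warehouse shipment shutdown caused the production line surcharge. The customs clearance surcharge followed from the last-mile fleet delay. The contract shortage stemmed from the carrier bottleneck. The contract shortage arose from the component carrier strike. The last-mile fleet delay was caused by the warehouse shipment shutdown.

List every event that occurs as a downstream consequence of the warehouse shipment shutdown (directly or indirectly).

Direct effects: the last-mile fleet delay, the production line surcharge.
2 steps out: the customs clearance surcharge, the carrier bottleneck, the contract shortage.
3 steps out: the fleet strike.
Not reachable from it: the raw-material production line surcharge, the distribution center shutdown, the component carrier strike, the fleet rerouting.

the carrier bottleneck, the contract shortage, the customs clearance surcharge, the fleet strike, the last-mile fleet delay, the production line surcharge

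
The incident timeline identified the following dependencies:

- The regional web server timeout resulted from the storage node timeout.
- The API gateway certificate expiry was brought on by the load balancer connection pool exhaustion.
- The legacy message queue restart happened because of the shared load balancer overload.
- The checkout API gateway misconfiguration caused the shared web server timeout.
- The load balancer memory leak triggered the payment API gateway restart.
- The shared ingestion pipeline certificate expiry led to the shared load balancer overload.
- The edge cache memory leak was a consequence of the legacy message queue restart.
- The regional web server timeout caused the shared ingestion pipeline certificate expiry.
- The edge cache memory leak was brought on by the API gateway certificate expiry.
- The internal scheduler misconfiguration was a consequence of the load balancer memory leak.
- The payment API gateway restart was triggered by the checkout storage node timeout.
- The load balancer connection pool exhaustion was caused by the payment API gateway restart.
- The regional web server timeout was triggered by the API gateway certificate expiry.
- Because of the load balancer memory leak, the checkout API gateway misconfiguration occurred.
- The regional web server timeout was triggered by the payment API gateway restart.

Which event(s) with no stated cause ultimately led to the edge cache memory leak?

the checkout storage node timeout, the load balancer memory leak, the storage node timeout

Tracing upstream from the edge cache memory leak: the edge cache memory leak ← the API gateway certificate expiry ← the load balancer connection pool exhaustion ← the payment API gateway restart ← the checkout storage node timeout.
A separate upstream branch: the edge cache memory leak ← the API gateway certificate expiry ← the load balancer connection pool exhaustion ← the payment API gateway restart ← the load balancer memory leak.
A separate upstream branch: the edge cache memory leak ← the legacy message queue restart ← the shared load balancer overload ← the shared ingestion pipeline certificate expiry ← the regional web server timeout ← the storage node timeout.
Each of those chain origins has no stated cause.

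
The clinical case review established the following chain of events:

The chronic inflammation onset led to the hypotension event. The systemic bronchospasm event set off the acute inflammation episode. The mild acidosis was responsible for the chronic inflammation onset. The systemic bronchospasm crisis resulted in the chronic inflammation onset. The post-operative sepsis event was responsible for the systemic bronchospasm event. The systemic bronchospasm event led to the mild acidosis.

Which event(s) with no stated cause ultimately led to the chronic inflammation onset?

Tracing upstream from the chronic inflammation onset: the chronic inflammation onset ← the mild acidosis ← the systemic bronchospasm event ← the post-operative sepsis event.
A separate upstream branch: the chronic inflammation onset ← the systemic bronchospasm crisis.
Each of those chain origins has no stated cause.

the post-operative sepsis event, the systemic bronchospasm crisis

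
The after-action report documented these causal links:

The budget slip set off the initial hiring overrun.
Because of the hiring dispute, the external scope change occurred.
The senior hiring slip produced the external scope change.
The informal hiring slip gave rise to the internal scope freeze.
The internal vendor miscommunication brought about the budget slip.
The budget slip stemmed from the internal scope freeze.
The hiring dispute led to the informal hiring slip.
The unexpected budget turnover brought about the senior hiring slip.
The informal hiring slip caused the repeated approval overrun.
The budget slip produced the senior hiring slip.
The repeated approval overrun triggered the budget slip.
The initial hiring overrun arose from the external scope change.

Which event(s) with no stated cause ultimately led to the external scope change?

Tracing upstream from the external scope change: the external scope change ← the hiring dispute.
A separate upstream branch: the external scope change ← the senior hiring slip ← the budget slip ← the internal vendor miscommunication.
A separate upstream branch: the external scope change ← the senior hiring slip ← the unexpected budget turnover.
Each of those chain origins has no stated cause.

the hiring dispute, the internal vendor miscommunication, the unexpected budget turnover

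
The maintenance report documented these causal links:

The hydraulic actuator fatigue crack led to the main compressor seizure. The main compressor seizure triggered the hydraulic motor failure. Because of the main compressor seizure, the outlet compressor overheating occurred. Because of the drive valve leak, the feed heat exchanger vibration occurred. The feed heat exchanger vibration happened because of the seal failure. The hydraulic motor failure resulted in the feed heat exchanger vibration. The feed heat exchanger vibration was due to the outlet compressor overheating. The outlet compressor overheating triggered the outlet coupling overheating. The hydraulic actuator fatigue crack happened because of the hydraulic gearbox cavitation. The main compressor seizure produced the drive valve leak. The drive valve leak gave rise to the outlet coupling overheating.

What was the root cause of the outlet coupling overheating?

the hydraulic gearbox cavitation

Tracing upstream from the outlet coupling overheating: the outlet coupling overheating ← the outlet compressor overheating ← the main compressor seizure ← the hydraulic actuator fatigue crack ← the hydraulic gearbox cavitation.
The hydraulic gearbox cavitation has no stated cause, so it is the root.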